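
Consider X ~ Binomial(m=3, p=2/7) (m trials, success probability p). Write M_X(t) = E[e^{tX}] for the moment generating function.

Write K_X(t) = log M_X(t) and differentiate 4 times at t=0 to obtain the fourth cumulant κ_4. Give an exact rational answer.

M_X(t) = (2*e^(t)/7 + 5/7)^3
K_X(t) = log M_X(t) = 3*log(2*e^(t)/7 + 5/7)
D^4[K](t) = (120*e^(3*t) - 1200*e^(2*t) + 750*e^(t))/(16*e^(4*t) + 160*e^(3*t) + 600*e^(2*t) + 1000*e^(t) + 625)

κ_4 = D^4[K](0) = -330/2401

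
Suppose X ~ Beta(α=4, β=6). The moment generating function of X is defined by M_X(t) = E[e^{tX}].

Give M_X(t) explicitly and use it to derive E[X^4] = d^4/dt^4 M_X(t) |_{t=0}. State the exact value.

E[X^4] = D^4[M](0) = 7/143

M_X(t) = ₁F₁(4; 10; t)
D^4[M](t) = 7*₁F₁(8; 14; t)/143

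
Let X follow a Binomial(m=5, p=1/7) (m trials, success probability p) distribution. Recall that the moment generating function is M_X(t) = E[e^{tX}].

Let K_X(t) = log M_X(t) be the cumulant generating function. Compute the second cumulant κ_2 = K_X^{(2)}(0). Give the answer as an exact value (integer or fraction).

κ_2 = K′′(0) = 30/49

M_X(t) = (e^(t)/7 + 6/7)^5
K_X(t) = log M_X(t) = 5*log(e^(t)/7 + 6/7)
K′(t) = 5*e^(t)/(e^(t) + 6)
K′′(t) = 30*e^(t)/(e^(2*t) + 12*e^(t) + 36)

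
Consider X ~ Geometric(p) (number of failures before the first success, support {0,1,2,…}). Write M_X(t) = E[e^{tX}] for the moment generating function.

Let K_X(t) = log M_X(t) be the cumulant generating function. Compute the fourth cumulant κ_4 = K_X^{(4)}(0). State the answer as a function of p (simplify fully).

M_X(t) = p/(-(1 - p)*e^(t) + 1)
K_X(t) = log M_X(t) = log(p) - log(-(1 - p)*e^(t) + 1)
K′(t) = (-p*e^(t) + e^(t))/(p*e^(t) - e^(t) + 1)
K′′(t) = (-p*e^(t) + e^(t))/(p^2*e^(2*t) - 2*p*e^(2*t) + 2*p*e^(t) + e^(2*t) - 2*e^(t) + 1)

κ_4 = K′′′′(0) = (-p^3 + 7*p^2 - 12*p + 6)/p^4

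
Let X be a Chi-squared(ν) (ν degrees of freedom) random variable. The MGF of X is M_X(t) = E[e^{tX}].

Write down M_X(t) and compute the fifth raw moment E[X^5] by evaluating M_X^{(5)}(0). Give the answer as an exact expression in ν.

E[X^5] = d^5M/dt^5 |_{t=0} = ν*(ν^4 + 20*ν^3 + 140*ν^2 + 400*ν + 384)

M_X(t) = (1 - 2*t)^(-ν/2)
dM/dt = -ν/(2*t*(1 - 2*t)^(ν/2) - (1 - 2*t)^(ν/2))
d^2M/dt^2 = (ν^2 + 2*ν)/(4*t^2*(1 - 2*t)^(ν/2) - 4*t*(1 - 2*t)^(ν/2) + (1 - 2*t)^(ν/2))
d^3M/dt^3 = (-ν^3 - 6*ν^2 - 8*ν)/(8*t^3*(1 - 2*t)^(ν/2) - 12*t^2*(1 - 2*t)^(ν/2) + 6*t*(1 - 2*t)^(ν/2) - (1 - 2*t)^(ν/2))
d^4M/dt^4 = (ν^4 + 12*ν^3 + 44*ν^2 + 48*ν)/(16*t^4*(1 - 2*t)^(ν/2) - 32*t^3*(1 - 2*t)^(ν/2) + 24*t^2*(1 - 2*t)^(ν/2) - 8*t*(1 - 2*t)^(ν/2) + (1 - 2*t)^(ν/2))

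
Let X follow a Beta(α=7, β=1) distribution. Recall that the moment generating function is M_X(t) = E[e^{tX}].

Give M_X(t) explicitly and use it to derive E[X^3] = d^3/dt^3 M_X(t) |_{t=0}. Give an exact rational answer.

M_X(t) = ₁F₁(7; 8; t)
D^3[M](t) = 7*₁F₁(10; 11; t)/10

E[X^3] = D^3[M](0) = 7/10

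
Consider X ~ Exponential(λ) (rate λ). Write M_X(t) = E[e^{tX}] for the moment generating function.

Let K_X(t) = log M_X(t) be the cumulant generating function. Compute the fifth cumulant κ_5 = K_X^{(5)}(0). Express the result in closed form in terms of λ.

M_X(t) = λ/(λ - t)
K_X(t) = log M_X(t) = log(λ) - log(λ - t)
K′(t) = -1/(-λ + t)
K′′(t) = 1/(λ^2 - 2*λ*t + t^2)
K′′′(t) = -2/(-λ^3 + 3*λ^2*t - 3*λ*t^2 + t^3)
K′′′′(t) = 6/(λ^4 - 4*λ^3*t + 6*λ^2*t^2 - 4*λ*t^3 + t^4)
K′′′′′(t) = -24/(-λ^5 + 5*λ^4*t - 10*λ^3*t^2 + 10*λ^2*t^3 - 5*λ*t^4 + t^5)

κ_5 = K′′′′′(0) = 24/λ^5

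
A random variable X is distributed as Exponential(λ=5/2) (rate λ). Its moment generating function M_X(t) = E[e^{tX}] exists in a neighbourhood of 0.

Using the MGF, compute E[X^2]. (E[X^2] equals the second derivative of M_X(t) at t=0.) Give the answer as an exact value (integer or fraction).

E[X^2] = d^2M/dt^2 |_{t=0} = 8/25

M_X(t) = 5/(2*(5/2 - t))
dM/dt = 10/(4*t^2 - 20*t + 25)
d^2M/dt^2 = -40/(8*t^3 - 60*t^2 + 150*t - 125)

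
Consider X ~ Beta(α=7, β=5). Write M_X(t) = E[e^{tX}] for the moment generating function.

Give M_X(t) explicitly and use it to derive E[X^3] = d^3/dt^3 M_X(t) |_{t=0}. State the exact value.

E[X^3] = d^3M/dt^3 |_{t=0} = 3/13

M_X(t) = ₁F₁(7; 12; t)
dM/dt = 7*₁F₁(8; 13; t)/12
d^2M/dt^2 = 14*₁F₁(9; 14; t)/39
d^3M/dt^3 = 3*₁F₁(10; 15; t)/13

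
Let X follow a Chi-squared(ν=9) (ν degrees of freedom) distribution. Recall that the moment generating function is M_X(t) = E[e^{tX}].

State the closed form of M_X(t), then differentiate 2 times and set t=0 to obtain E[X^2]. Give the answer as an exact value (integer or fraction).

M_X(t) = (1 - 2*t)^(-9/2)
dM/dt = -9/(32*t^5*√(1 - 2*t) - 80*t^4*√(1 - 2*t) + 80*t^3*√(1 - 2*t) - 40*t^2*√(1 - 2*t) + 10*t*√(1 - 2*t) - √(1 - 2*t))
d^2M/dt^2 = 99/(64*t^6*√(1 - 2*t) - 192*t^5*√(1 - 2*t) + 240*t^4*√(1 - 2*t) - 160*t^3*√(1 - 2*t) + 60*t^2*√(1 - 2*t) - 12*t*√(1 - 2*t) + √(1 - 2*t))

E[X^2] = d^2M/dt^2 |_{t=0} = 99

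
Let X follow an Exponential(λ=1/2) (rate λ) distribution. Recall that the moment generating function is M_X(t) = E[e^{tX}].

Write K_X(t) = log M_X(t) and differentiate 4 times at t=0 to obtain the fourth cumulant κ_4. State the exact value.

κ_4 = K^(4)(0) = 96

M_X(t) = 1/(2*(1/2 - t))
K_X(t) = log M_X(t) = -log(1/2 - t) - log(2)
K^(4)(t) = 96/(16*t^4 - 32*t^3 + 24*t^2 - 8*t + 1)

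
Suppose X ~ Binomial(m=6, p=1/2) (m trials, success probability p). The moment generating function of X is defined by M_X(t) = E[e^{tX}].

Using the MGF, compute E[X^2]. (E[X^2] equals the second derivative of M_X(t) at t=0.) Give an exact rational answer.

E[X^2] = d^2M/dt^2 |_{t=0} = 21/2

M_X(t) = (e^(t)/2 + 1/2)^6
dM/dt = 3*e^(6*t)/32 + 15*e^(5*t)/32 + 15*e^(4*t)/16 + 15*e^(3*t)/16 + 15*e^(2*t)/32 + 3*e^(t)/32
d^2M/dt^2 = 9*e^(6*t)/16 + 75*e^(5*t)/32 + 15*e^(4*t)/4 + 45*e^(3*t)/16 + 15*e^(2*t)/16 + 3*e^(t)/32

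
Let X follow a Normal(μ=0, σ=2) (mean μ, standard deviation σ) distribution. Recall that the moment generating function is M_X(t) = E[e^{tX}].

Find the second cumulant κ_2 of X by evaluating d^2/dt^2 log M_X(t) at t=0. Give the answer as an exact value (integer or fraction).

M_X(t) = e^(2*t^2)
K_X(t) = log M_X(t) = 2*t^2
dK/dt = 4*t
d^2K/dt^2 = 4

κ_2 = d^2K/dt^2 |_{t=0} = 4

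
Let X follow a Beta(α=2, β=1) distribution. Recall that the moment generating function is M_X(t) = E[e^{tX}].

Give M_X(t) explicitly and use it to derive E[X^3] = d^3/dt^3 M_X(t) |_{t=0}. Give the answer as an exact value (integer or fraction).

E[X^3] = d^3M/dt^3 |_{t=0} = 2/5

M_X(t) = ₁F₁(2; 3; t)
dM/dt = 2*₁F₁(3; 4; t)/3
d^2M/dt^2 = ₁F₁(4; 5; t)/2
d^3M/dt^3 = 2*₁F₁(5; 6; t)/5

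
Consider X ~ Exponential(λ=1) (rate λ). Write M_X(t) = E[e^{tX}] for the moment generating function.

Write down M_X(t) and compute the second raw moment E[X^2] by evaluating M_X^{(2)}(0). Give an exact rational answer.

E[X^2] = M^(2)(0) = 2

M_X(t) = 1/(1 - t)
M^(2)(t) = -2/(t^3 - 3*t^2 + 3*t - 1)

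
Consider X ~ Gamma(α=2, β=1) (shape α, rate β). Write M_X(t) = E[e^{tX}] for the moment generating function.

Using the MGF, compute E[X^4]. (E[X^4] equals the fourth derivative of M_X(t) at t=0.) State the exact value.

E[X^4] = d^4M/dt^4 |_{t=0} = 120

M_X(t) = (1 - t)^(-2)
dM/dt = -2/(t^3 - 3*t^2 + 3*t - 1)
d^2M/dt^2 = 6/(t^4 - 4*t^3 + 6*t^2 - 4*t + 1)
d^3M/dt^3 = -24/(t^5 - 5*t^4 + 10*t^3 - 10*t^2 + 5*t - 1)
d^4M/dt^4 = 120/(t^6 - 6*t^5 + 15*t^4 - 20*t^3 + 15*t^2 - 6*t + 1)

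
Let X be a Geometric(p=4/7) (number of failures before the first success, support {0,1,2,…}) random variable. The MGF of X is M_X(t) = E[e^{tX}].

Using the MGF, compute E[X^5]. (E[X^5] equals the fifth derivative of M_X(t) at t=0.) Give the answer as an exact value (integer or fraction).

M_X(t) = 4/(7*(1 - 3*e^(t)/7))

E[X^5] = D^5[M](0) = 23721/128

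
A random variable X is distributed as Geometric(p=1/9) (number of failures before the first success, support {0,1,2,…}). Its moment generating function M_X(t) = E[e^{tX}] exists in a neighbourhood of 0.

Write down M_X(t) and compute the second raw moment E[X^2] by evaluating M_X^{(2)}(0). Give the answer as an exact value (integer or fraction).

E[X^2] = D^2[M](0) = 136

M_X(t) = 1/(9*(1 - 8*e^(t)/9))
D^2[M](t) = (-64*e^(2*t) - 72*e^(t))/(512*e^(3*t) - 1728*e^(2*t) + 1944*e^(t) - 729)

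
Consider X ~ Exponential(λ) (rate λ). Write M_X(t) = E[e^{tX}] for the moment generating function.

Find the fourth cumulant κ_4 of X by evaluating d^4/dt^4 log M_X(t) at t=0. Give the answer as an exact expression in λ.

κ_4 = K^(4)(0) = 6/λ^4

M_X(t) = λ/(λ - t)
K_X(t) = log M_X(t) = log(λ) - log(λ - t)
K^(4)(t) = 6/(λ^4 - 4*λ^3*t + 6*λ^2*t^2 - 4*λ*t^3 + t^4)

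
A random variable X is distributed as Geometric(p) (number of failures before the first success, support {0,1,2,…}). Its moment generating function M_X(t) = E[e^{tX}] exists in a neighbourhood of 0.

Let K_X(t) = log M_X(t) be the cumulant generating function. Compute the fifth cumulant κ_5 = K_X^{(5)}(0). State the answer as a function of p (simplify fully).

M_X(t) = p/(-(1 - p)*e^(t) + 1)
K_X(t) = log M_X(t) = log(p) - log(-(1 - p)*e^(t) + 1)

κ_5 = K^(5)(0) = (p^4 - 15*p^3 + 50*p^2 - 60*p + 24)/p^5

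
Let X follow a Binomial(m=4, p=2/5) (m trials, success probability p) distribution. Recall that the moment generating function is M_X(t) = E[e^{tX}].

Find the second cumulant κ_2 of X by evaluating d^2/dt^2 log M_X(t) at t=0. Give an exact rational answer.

M_X(t) = (2*e^(t)/5 + 3/5)^4
K_X(t) = log M_X(t) = 4*log(2*e^(t)/5 + 3/5)
K^(2)(t) = 24*e^(t)/(4*e^(2*t) + 12*e^(t) + 9)

κ_2 = K^(2)(0) = 24/25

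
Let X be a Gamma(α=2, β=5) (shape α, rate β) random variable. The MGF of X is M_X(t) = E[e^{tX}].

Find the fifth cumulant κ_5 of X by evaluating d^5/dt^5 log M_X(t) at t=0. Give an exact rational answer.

κ_5 = K^(5)(0) = 48/3125

M_X(t) = 25/(5 - t)^2
K_X(t) = log M_X(t) = -2*log(5 - t) + 2*log(5)
K^(5)(t) = -48/(t^5 - 25*t^4 + 250*t^3 - 1250*t^2 + 3125*t - 3125)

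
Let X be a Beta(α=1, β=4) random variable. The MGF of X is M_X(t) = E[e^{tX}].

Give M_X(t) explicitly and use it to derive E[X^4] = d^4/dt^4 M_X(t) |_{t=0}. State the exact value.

E[X^4] = M^(4)(0) = 1/70

M_X(t) = ₁F₁(1; 5; t)
M^(4)(t) = ₁F₁(5; 9; t)/70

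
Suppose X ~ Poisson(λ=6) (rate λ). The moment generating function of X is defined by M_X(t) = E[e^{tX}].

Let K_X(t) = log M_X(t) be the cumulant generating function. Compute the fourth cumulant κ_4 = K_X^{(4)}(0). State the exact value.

M_X(t) = e^(6*e^(t) - 6)
K_X(t) = log M_X(t) = 6*e^(t) - 6
D^4[K](t) = 6*e^(t)

κ_4 = D^4[K](0) = 6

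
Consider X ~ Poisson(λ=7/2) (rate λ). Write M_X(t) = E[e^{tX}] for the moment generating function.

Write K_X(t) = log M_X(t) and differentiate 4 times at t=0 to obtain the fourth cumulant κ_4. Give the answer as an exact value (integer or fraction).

M_X(t) = e^(7*e^(t)/2 - 7/2)
K_X(t) = log M_X(t) = 7*e^(t)/2 - 7/2
K^(4)(t) = 7*e^(t)/2

κ_4 = K^(4)(0) = 7/2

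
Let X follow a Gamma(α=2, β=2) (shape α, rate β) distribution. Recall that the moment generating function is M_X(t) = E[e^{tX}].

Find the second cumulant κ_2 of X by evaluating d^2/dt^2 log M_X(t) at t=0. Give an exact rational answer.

κ_2 = K′′(0) = 1/2

M_X(t) = 4/(2 - t)^2
K_X(t) = log M_X(t) = -2*log(2 - t) + 2*log(2)
K′(t) = -2/(t - 2)
K′′(t) = 2/(t^2 - 4*t + 4)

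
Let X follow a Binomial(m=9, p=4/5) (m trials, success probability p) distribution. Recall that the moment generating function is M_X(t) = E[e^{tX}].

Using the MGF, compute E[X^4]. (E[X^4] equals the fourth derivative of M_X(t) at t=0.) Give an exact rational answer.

M_X(t) = (4*e^(t)/5 + 1/5)^9

E[X^4] = M′′′′(0) = 1947924/625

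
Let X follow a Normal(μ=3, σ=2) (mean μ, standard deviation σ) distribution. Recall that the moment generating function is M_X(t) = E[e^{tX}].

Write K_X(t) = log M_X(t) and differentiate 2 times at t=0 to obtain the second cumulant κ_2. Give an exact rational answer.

M_X(t) = e^(2*t^2 + 3*t)
K_X(t) = log M_X(t) = 2*t^2 + 3*t
dK/dt = 4*t + 3
d^2K/dt^2 = 4

κ_2 = d^2K/dt^2 |_{t=0} = 4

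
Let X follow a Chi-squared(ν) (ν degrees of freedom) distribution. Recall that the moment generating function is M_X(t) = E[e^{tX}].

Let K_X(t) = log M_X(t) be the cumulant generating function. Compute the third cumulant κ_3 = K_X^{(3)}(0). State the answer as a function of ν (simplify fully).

κ_3 = K′′′(0) = 8*ν

M_X(t) = (1 - 2*t)^(-ν/2)
K_X(t) = log M_X(t) = -ν*log(1 - 2*t)/2
K′(t) = -ν/(2*t - 1)
K′′(t) = 2*ν/(4*t^2 - 4*t + 1)
K′′′(t) = -8*ν/(8*t^3 - 12*t^2 + 6*t - 1)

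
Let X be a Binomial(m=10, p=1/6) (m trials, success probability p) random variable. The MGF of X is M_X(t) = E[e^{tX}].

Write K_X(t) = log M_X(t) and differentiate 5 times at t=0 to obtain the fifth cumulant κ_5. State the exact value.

M_X(t) = (e^(t)/6 + 5/6)^10
K_X(t) = log M_X(t) = 10*log(e^(t)/6 + 5/6)
K′(t) = 10*e^(t)/(e^(t) + 5)
K′′(t) = 50*e^(t)/(e^(2*t) + 10*e^(t) + 25)
K′′′(t) = (-50*e^(2*t) + 250*e^(t))/(e^(3*t) + 15*e^(2*t) + 75*e^(t) + 125)
K′′′′(t) = (50*e^(3*t) - 1000*e^(2*t) + 1250*e^(t))/(e^(4*t) + 20*e^(3*t) + 150*e^(2*t) + 500*e^(t) + 625)
K′′′′′(t) = (-50*e^(4*t) + 2750*e^(3*t) - 13750*e^(2*t) + 6250*e^(t))/(e^(5*t) + 25*e^(4*t) + 250*e^(3*t) + 1250*e^(2*t) + 3125*e^(t) + 3125)

κ_5 = K′′′′′(0) = -50/81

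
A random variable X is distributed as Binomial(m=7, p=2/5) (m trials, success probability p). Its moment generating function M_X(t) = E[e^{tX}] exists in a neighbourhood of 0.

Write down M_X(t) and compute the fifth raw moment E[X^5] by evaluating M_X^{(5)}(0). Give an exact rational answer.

E[X^5] = D^5[M](0) = 425278/625

M_X(t) = (2*e^(t)/5 + 3/5)^7
D^5[M](t) = 2151296*e^(7*t)/78125 + 10450944*e^(6*t)/78125 + 6048*e^(5*t)/25 + 3096576*e^(4*t)/15625 + 1102248*e^(3*t)/15625 + 653184*e^(2*t)/78125 + 10206*e^(t)/78125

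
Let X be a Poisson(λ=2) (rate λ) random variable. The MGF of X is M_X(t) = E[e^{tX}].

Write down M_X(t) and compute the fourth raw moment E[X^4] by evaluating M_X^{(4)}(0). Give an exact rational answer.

E[X^4] = M^(4)(0) = 94

M_X(t) = e^(2*e^(t) - 2)
M^(4)(t) = (16*e^(4*t)*e^(2*e^(t)) + 48*e^(3*t)*e^(2*e^(t)) + 28*e^(2*t)*e^(2*e^(t)) + 2*e^(t)*e^(2*e^(t)))*e^(-2)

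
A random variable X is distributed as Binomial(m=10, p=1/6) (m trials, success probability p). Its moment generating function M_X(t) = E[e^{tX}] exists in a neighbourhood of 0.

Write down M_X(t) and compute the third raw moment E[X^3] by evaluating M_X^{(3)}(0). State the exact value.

M_X(t) = (e^(t)/6 + 5/6)^10

E[X^3] = M′′′(0) = 25/2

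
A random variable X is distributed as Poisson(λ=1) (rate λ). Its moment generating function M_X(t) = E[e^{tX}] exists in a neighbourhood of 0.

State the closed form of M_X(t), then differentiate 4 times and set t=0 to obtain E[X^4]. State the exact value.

M_X(t) = e^(e^(t) - 1)
dM/dt = e^(-1)*e^(t)*e^(e^(t))
d^2M/dt^2 = (e^(2*t)*e^(e^(t)) + e^(t)*e^(e^(t)))*e^(-1)
d^3M/dt^3 = (e^(3*t)*e^(e^(t)) + 3*e^(2*t)*e^(e^(t)) + e^(t)*e^(e^(t)))*e^(-1)
d^4M/dt^4 = (e^(4*t)*e^(e^(t)) + 6*e^(3*t)*e^(e^(t)) + 7*e^(2*t)*e^(e^(t)) + e^(t)*e^(e^(t)))*e^(-1)

E[X^4] = d^4M/dt^4 |_{t=0} = 15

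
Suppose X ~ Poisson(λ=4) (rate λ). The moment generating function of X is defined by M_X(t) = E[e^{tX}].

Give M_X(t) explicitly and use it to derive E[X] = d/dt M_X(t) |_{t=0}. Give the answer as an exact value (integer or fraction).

E[X] = M′(0) = 4

M_X(t) = e^(4*e^(t) - 4)
M′(t) = 4*e^(-4)*e^(t)*e^(4*e^(t))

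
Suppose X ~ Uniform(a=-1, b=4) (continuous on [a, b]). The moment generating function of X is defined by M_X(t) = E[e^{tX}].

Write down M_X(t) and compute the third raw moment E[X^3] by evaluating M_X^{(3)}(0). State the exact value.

E[X^3] = d^3M/dt^3 |_{t=0} = 51/4

M_X(t) = (e^(4*t) - e^(-t))/(5*t)
dM/dt = (4*t*e^(5*t) + t - e^(5*t) + 1)*e^(-t)/(5*t^2)
d^2M/dt^2 = (16*t^2*e^(5*t) - t^2 - 8*t*e^(5*t) - 2*t + 2*e^(5*t) - 2)*e^(-t)/(5*t^3)
d^3M/dt^3 = (64*t^3*e^(5*t) + t^3 - 48*t^2*e^(5*t) + 3*t^2 + 24*t*e^(5*t) + 6*t - 6*e^(5*t) + 6)*e^(-t)/(5*t^4)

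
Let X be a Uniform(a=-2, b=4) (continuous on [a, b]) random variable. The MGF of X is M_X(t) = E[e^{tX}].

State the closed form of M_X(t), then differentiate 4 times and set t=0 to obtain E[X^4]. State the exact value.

E[X^4] = M′′′′(0) = 176/5

M_X(t) = (e^(4*t) - e^(-2*t))/(6*t)
M′(t) = (4*t*e^(6*t) + 2*t - e^(6*t) + 1)*e^(-2*t)/(6*t^2)
M′′(t) = (8*t^2*e^(6*t) - 2*t^2 - 4*t*e^(6*t) - 2*t + e^(6*t) - 1)*e^(-2*t)/(3*t^3)
M′′′(t) = (32*t^3*e^(6*t) + 4*t^3 - 24*t^2*e^(6*t) + 6*t^2 + 12*t*e^(6*t) + 6*t - 3*e^(6*t) + 3)*e^(-2*t)/(3*t^4)
M′′′′(t) = (128*t^4*e^(6*t) - 8*t^4 - 128*t^3*e^(6*t) - 16*t^3 + 96*t^2*e^(6*t) - 24*t^2 - 48*t*e^(6*t) - 24*t + 12*e^(6*t) - 12)*e^(-2*t)/(3*t^5)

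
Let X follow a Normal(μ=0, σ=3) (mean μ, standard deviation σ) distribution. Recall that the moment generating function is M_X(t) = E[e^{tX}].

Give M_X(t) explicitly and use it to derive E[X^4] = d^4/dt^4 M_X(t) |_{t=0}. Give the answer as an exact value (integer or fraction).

M_X(t) = e^(9*t^2/2)
D^4[M](t) = 6561*t^4*e^(9*t^2/2) + 4374*t^2*e^(9*t^2/2) + 243*e^(9*t^2/2)

E[X^4] = D^4[M](0) = 243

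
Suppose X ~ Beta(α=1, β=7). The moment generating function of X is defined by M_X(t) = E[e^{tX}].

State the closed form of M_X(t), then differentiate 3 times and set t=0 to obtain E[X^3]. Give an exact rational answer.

E[X^3] = D^3[M](0) = 1/120

M_X(t) = ₁F₁(1; 8; t)
D^3[M](t) = ₁F₁(4; 11; t)/120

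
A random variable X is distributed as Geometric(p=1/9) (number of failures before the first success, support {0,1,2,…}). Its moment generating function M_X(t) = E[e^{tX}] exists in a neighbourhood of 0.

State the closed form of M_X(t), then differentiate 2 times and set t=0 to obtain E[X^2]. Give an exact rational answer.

E[X^2] = D^2[M](0) = 136

M_X(t) = 1/(9*(1 - 8*e^(t)/9))
D^2[M](t) = (-64*e^(2*t) - 72*e^(t))/(512*e^(3*t) - 1728*e^(2*t) + 1944*e^(t) - 729)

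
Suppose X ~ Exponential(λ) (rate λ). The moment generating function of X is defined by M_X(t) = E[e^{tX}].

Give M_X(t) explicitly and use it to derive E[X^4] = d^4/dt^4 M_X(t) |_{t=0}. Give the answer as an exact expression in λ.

E[X^4] = d^4M/dt^4 |_{t=0} = 24/λ^4

M_X(t) = λ/(λ - t)
dM/dt = λ/(λ^2 - 2*λ*t + t^2)
d^2M/dt^2 = -2*λ/(-λ^3 + 3*λ^2*t - 3*λ*t^2 + t^3)
d^3M/dt^3 = 6*λ/(λ^4 - 4*λ^3*t + 6*λ^2*t^2 - 4*λ*t^3 + t^4)
d^4M/dt^4 = -24*λ/(-λ^5 + 5*λ^4*t - 10*λ^3*t^2 + 10*λ^2*t^3 - 5*λ*t^4 + t^5)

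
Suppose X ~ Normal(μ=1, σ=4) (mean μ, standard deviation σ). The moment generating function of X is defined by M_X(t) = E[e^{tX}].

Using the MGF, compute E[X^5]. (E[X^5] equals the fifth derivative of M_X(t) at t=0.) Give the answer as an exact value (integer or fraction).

M_X(t) = e^(8*t^2 + t)

E[X^5] = M^(5)(0) = 4001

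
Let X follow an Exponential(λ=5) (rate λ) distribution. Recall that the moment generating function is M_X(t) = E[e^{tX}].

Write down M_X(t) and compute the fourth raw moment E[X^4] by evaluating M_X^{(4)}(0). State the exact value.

E[X^4] = M′′′′(0) = 24/625

M_X(t) = 5/(5 - t)
M′(t) = 5/(t^2 - 10*t + 25)
M′′(t) = -10/(t^3 - 15*t^2 + 75*t - 125)
M′′′(t) = 30/(t^4 - 20*t^3 + 150*t^2 - 500*t + 625)
M′′′′(t) = -120/(t^5 - 25*t^4 + 250*t^3 - 1250*t^2 + 3125*t - 3125)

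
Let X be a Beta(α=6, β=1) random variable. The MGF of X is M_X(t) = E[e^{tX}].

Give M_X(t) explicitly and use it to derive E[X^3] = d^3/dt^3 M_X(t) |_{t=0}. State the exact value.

M_X(t) = ₁F₁(6; 7; t)
M′(t) = 6*₁F₁(7; 8; t)/7
M′′(t) = 3*₁F₁(8; 9; t)/4
M′′′(t) = 2*₁F₁(9; 10; t)/3

E[X^3] = M′′′(0) = 2/3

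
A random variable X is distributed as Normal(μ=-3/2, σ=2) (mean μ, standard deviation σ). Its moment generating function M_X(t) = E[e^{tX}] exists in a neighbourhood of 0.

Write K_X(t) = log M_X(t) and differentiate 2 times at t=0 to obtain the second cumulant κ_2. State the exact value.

κ_2 = K′′(0) = 4

M_X(t) = e^(2*t^2 - 3*t/2)
K_X(t) = log M_X(t) = 2*t^2 - 3*t/2
K′(t) = 4*t - 3/2
K′′(t) = 4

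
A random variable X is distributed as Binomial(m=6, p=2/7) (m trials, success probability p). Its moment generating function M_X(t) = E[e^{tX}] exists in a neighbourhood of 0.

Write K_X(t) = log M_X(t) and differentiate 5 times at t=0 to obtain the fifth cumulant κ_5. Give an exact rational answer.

κ_5 = d^5K/dt^5 |_{t=0} = -12780/16807

M_X(t) = (2*e^(t)/7 + 5/7)^6
K_X(t) = log M_X(t) = 6*log(2*e^(t)/7 + 5/7)
dK/dt = 12*e^(t)/(2*e^(t) + 5)
d^2K/dt^2 = 60*e^(t)/(4*e^(2*t) + 20*e^(t) + 25)
d^3K/dt^3 = (-120*e^(2*t) + 300*e^(t))/(8*e^(3*t) + 60*e^(2*t) + 150*e^(t) + 125)
d^4K/dt^4 = (240*e^(3*t) - 2400*e^(2*t) + 1500*e^(t))/(16*e^(4*t) + 160*e^(3*t) + 600*e^(2*t) + 1000*e^(t) + 625)
d^5K/dt^5 = (-480*e^(4*t) + 13200*e^(3*t) - 33000*e^(2*t) + 7500*e^(t))/(32*e^(5*t) + 400*e^(4*t) + 2000*e^(3*t) + 5000*e^(2*t) + 6250*e^(t) + 3125)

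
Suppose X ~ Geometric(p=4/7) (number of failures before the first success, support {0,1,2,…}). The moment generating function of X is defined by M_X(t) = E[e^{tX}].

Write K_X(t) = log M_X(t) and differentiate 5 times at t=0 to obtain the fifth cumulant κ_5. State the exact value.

M_X(t) = 4/(7*(1 - 3*e^(t)/7))
K_X(t) = log M_X(t) = -log(1 - 3*e^(t)/7) - log(7) + 2*log(2)
dK/dt = -3*e^(t)/(3*e^(t) - 7)
d^2K/dt^2 = 21*e^(t)/(9*e^(2*t) - 42*e^(t) + 49)
d^3K/dt^3 = (-63*e^(2*t) - 147*e^(t))/(27*e^(3*t) - 189*e^(2*t) + 441*e^(t) - 343)
d^4K/dt^4 = (189*e^(3*t) + 1764*e^(2*t) + 1029*e^(t))/(81*e^(4*t) - 756*e^(3*t) + 2646*e^(2*t) - 4116*e^(t) + 2401)
d^5K/dt^5 = (-567*e^(4*t) - 14553*e^(3*t) - 33957*e^(2*t) - 7203*e^(t))/(243*e^(5*t) - 2835*e^(4*t) + 13230*e^(3*t) - 30870*e^(2*t) + 36015*e^(t) - 16807)

κ_5 = d^5K/dt^5 |_{t=0} = 7035/128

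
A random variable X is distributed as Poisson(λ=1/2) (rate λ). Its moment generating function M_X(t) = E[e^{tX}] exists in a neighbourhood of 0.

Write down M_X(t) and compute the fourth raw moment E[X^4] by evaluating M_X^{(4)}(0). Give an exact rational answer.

E[X^4] = M^(4)(0) = 49/16

M_X(t) = e^(e^(t)/2 - 1/2)
M^(4)(t) = (e^(4*t)*e^(e^(t)/2) + 12*e^(3*t)*e^(e^(t)/2) + 28*e^(2*t)*e^(e^(t)/2) + 8*e^(t)*e^(e^(t)/2))*e^(-1/2)/16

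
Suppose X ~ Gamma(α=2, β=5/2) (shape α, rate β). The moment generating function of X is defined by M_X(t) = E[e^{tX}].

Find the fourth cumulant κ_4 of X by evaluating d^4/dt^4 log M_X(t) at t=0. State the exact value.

M_X(t) = 25/(4*(5/2 - t)^2)
K_X(t) = log M_X(t) = -2*log(5/2 - t) - 2*log(2) + 2*log(5)
K′(t) = -4/(2*t - 5)
K′′(t) = 8/(4*t^2 - 20*t + 25)
K′′′(t) = -32/(8*t^3 - 60*t^2 + 150*t - 125)
K′′′′(t) = 192/(16*t^4 - 160*t^3 + 600*t^2 - 1000*t + 625)

κ_4 = K′′′′(0) = 192/625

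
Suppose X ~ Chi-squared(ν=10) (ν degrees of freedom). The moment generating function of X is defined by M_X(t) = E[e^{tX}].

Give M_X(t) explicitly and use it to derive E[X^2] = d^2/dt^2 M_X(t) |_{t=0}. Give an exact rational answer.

E[X^2] = D^2[M](0) = 120

M_X(t) = (1 - 2*t)^(-5)
D^2[M](t) = -120/(128*t^7 - 448*t^6 + 672*t^5 - 560*t^4 + 280*t^3 - 84*t^2 + 14*t - 1)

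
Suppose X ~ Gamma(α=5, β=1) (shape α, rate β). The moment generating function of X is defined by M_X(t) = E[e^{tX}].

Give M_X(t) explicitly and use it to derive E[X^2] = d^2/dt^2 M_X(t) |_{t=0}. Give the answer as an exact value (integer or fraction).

E[X^2] = d^2M/dt^2 |_{t=0} = 30

M_X(t) = (1 - t)^(-5)
dM/dt = 5/(t^6 - 6*t^5 + 15*t^4 - 20*t^3 + 15*t^2 - 6*t + 1)
d^2M/dt^2 = -30/(t^7 - 7*t^6 + 21*t^5 - 35*t^4 + 35*t^3 - 21*t^2 + 7*t - 1)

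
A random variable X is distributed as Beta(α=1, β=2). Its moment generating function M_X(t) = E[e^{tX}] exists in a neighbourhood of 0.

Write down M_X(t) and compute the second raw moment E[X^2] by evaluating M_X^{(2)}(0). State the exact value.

E[X^2] = d^2M/dt^2 |_{t=0} = 1/6

M_X(t) = ₁F₁(1; 3; t)
dM/dt = ₁F₁(2; 4; t)/3
d^2M/dt^2 = ₁F₁(3; 5; t)/6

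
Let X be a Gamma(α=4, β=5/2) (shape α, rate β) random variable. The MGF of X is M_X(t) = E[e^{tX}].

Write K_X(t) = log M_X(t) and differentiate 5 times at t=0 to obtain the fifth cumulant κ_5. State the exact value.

κ_5 = K^(5)(0) = 3072/3125

M_X(t) = 625/(16*(5/2 - t)^4)
K_X(t) = log M_X(t) = -4*log(5/2 - t) - 4*log(2) + 4*log(5)
K^(5)(t) = -3072/(32*t^5 - 400*t^4 + 2000*t^3 - 5000*t^2 + 6250*t - 3125)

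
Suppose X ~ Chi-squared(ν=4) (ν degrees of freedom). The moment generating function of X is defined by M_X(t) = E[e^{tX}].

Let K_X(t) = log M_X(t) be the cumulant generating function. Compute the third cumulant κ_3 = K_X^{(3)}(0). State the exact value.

M_X(t) = (1 - 2*t)^(-2)
K_X(t) = log M_X(t) = -2*log(1 - 2*t)
K′(t) = -4/(2*t - 1)
K′′(t) = 8/(4*t^2 - 4*t + 1)
K′′′(t) = -32/(8*t^3 - 12*t^2 + 6*t - 1)

κ_3 = K′′′(0) = 32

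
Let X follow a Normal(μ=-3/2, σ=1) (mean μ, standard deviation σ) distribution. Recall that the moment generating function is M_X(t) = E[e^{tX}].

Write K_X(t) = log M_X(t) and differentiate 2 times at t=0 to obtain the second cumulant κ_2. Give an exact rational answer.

M_X(t) = e^(t^2/2 - 3*t/2)
K_X(t) = log M_X(t) = t^2/2 - 3*t/2
K^(2)(t) = 1

κ_2 = K^(2)(0) = 1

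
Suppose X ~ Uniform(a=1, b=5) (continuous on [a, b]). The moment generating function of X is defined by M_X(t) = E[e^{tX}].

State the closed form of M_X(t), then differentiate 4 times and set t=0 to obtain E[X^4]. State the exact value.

E[X^4] = d^4M/dt^4 |_{t=0} = 781/5

M_X(t) = (e^(5*t) - e^(t))/(4*t)
dM/dt = (5*t*e^(5*t) - t*e^(t) - e^(5*t) + e^(t))/(4*t^2)
d^2M/dt^2 = (25*t^2*e^(5*t) - t^2*e^(t) - 10*t*e^(5*t) + 2*t*e^(t) + 2*e^(5*t) - 2*e^(t))/(4*t^3)
d^3M/dt^3 = (125*t^3*e^(5*t) - t^3*e^(t) - 75*t^2*e^(5*t) + 3*t^2*e^(t) + 30*t*e^(5*t) - 6*t*e^(t) - 6*e^(5*t) + 6*e^(t))/(4*t^4)
d^4M/dt^4 = (625*t^4*e^(5*t) - t^4*e^(t) - 500*t^3*e^(5*t) + 4*t^3*e^(t) + 300*t^2*e^(5*t) - 12*t^2*e^(t) - 120*t*e^(5*t) + 24*t*e^(t) + 24*e^(5*t) - 24*e^(t))/(4*t^5)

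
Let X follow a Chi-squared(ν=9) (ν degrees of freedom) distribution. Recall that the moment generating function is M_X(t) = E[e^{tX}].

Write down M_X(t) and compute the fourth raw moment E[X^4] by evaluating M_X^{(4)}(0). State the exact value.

M_X(t) = (1 - 2*t)^(-9/2)

E[X^4] = M^(4)(0) = 19305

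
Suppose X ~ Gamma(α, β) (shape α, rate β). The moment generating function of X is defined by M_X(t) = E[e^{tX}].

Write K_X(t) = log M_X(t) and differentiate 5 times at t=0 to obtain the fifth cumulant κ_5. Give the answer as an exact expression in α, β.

M_X(t) = (β/(β - t))^α
K_X(t) = log M_X(t) = α*(log(β) - log(β - t))
dK/dt = -α/(-β + t)
d^2K/dt^2 = α/(β^2 - 2*β*t + t^2)
d^3K/dt^3 = -2*α/(-β^3 + 3*β^2*t - 3*β*t^2 + t^3)
d^4K/dt^4 = 6*α/(β^4 - 4*β^3*t + 6*β^2*t^2 - 4*β*t^3 + t^4)
d^5K/dt^5 = -24*α/(-β^5 + 5*β^4*t - 10*β^3*t^2 + 10*β^2*t^3 - 5*β*t^4 + t^5)

κ_5 = d^5K/dt^5 |_{t=0} = 24*α/β^5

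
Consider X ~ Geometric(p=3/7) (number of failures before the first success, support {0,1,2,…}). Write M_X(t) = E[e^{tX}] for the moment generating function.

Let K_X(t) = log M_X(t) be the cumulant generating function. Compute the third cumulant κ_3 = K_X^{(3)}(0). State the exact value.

M_X(t) = 3/(7*(1 - 4*e^(t)/7))
K_X(t) = log M_X(t) = -log(1 - 4*e^(t)/7) - log(7) + log(3)
D^3[K](t) = (-112*e^(2*t) - 196*e^(t))/(64*e^(3*t) - 336*e^(2*t) + 588*e^(t) - 343)

κ_3 = D^3[K](0) = 308/27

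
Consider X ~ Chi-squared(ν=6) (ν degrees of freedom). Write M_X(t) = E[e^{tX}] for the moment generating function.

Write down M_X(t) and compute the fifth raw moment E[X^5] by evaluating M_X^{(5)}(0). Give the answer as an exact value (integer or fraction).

E[X^5] = D^5[M](0) = 80640

M_X(t) = (1 - 2*t)^(-3)
D^5[M](t) = 80640/(256*t^8 - 1024*t^7 + 1792*t^6 - 1792*t^5 + 1120*t^4 - 448*t^3 + 112*t^2 - 16*t + 1)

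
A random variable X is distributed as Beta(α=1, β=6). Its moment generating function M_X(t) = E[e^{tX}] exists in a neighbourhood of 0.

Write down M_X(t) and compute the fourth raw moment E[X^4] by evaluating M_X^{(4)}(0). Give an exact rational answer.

E[X^4] = D^4[M](0) = 1/210

M_X(t) = ₁F₁(1; 7; t)
D^4[M](t) = ₁F₁(5; 11; t)/210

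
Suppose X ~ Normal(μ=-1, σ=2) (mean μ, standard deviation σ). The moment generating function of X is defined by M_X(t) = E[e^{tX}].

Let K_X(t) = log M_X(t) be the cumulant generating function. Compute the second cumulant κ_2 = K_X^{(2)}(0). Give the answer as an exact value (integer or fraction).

κ_2 = D^2[K](0) = 4

M_X(t) = e^(2*t^2 - t)
K_X(t) = log M_X(t) = 2*t^2 - t
D^2[K](t) = 4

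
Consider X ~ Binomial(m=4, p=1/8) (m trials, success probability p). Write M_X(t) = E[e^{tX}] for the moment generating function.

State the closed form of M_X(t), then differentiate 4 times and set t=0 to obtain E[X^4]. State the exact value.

M_X(t) = (e^(t)/8 + 7/8)^4
D^4[M](t) = e^(4*t)/16 + 567*e^(3*t)/1024 + 147*e^(2*t)/128 + 343*e^(t)/1024

E[X^4] = D^4[M](0) = 1075/512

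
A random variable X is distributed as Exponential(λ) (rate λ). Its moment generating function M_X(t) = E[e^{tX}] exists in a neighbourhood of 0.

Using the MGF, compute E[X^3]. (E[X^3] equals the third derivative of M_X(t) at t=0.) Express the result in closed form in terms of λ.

E[X^3] = D^3[M](0) = 6/λ^3

M_X(t) = λ/(λ - t)
D^3[M](t) = 6*λ/(λ^4 - 4*λ^3*t + 6*λ^2*t^2 - 4*λ*t^3 + t^4)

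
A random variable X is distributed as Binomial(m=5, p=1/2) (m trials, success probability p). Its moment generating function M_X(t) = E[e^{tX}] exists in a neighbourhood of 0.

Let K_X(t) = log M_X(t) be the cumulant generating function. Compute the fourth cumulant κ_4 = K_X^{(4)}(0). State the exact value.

M_X(t) = (e^(t)/2 + 1/2)^5
K_X(t) = log M_X(t) = 5*log(e^(t)/2 + 1/2)
dK/dt = 5*e^(t)/(e^(t) + 1)
d^2K/dt^2 = 5*e^(t)/(e^(2*t) + 2*e^(t) + 1)
d^3K/dt^3 = (-5*e^(2*t) + 5*e^(t))/(e^(3*t) + 3*e^(2*t) + 3*e^(t) + 1)
d^4K/dt^4 = (5*e^(3*t) - 20*e^(2*t) + 5*e^(t))/(e^(4*t) + 4*e^(3*t) + 6*e^(2*t) + 4*e^(t) + 1)

κ_4 = d^4K/dt^4 |_{t=0} = -5/8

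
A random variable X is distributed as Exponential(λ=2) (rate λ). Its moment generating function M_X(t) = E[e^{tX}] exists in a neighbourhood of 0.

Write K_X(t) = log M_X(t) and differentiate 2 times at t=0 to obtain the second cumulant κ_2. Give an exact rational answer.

M_X(t) = 2/(2 - t)
K_X(t) = log M_X(t) = -log(2 - t) + log(2)
D^2[K](t) = 1/(t^2 - 4*t + 4)

κ_2 = D^2[K](0) = 1/4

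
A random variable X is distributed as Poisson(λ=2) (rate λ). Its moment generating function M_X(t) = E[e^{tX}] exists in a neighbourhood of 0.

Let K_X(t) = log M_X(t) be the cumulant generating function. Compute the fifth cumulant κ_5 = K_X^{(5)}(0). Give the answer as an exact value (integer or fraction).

κ_5 = K′′′′′(0) = 2

M_X(t) = e^(2*e^(t) - 2)
K_X(t) = log M_X(t) = 2*e^(t) - 2
K′(t) = 2*e^(t)
K′′(t) = 2*e^(t)
K′′′(t) = 2*e^(t)
K′′′′(t) = 2*e^(t)
K′′′′′(t) = 2*e^(t)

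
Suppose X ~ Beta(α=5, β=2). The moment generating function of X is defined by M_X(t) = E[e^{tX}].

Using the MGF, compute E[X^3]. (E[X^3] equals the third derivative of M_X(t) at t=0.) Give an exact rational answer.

E[X^3] = M^(3)(0) = 5/12

M_X(t) = ₁F₁(5; 7; t)
M^(3)(t) = 5*₁F₁(8; 10; t)/12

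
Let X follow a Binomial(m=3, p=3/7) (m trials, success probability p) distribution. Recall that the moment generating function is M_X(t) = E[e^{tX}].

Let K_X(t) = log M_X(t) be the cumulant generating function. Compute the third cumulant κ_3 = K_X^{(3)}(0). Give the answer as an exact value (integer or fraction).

M_X(t) = (3*e^(t)/7 + 4/7)^3
K_X(t) = log M_X(t) = 3*log(3*e^(t)/7 + 4/7)
K^(3)(t) = (-108*e^(2*t) + 144*e^(t))/(27*e^(3*t) + 108*e^(2*t) + 144*e^(t) + 64)

κ_3 = K^(3)(0) = 36/343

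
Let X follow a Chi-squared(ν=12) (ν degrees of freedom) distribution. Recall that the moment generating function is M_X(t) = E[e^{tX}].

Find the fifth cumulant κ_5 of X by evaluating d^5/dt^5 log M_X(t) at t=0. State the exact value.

M_X(t) = (1 - 2*t)^(-6)
K_X(t) = log M_X(t) = -6*log(1 - 2*t)
dK/dt = -12/(2*t - 1)
d^2K/dt^2 = 24/(4*t^2 - 4*t + 1)
d^3K/dt^3 = -96/(8*t^3 - 12*t^2 + 6*t - 1)
d^4K/dt^4 = 576/(16*t^4 - 32*t^3 + 24*t^2 - 8*t + 1)
d^5K/dt^5 = -4608/(32*t^5 - 80*t^4 + 80*t^3 - 40*t^2 + 10*t - 1)

κ_5 = d^5K/dt^5 |_{t=0} = 4608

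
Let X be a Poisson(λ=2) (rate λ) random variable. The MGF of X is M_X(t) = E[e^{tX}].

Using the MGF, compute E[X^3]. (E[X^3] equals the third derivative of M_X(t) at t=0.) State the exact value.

E[X^3] = d^3M/dt^3 |_{t=0} = 22

M_X(t) = e^(2*e^(t) - 2)
dM/dt = 2*e^(-2)*e^(t)*e^(2*e^(t))
d^2M/dt^2 = (4*e^(2*t)*e^(2*e^(t)) + 2*e^(t)*e^(2*e^(t)))*e^(-2)
d^3M/dt^3 = (8*e^(3*t)*e^(2*e^(t)) + 12*e^(2*t)*e^(2*e^(t)) + 2*e^(t)*e^(2*e^(t)))*e^(-2)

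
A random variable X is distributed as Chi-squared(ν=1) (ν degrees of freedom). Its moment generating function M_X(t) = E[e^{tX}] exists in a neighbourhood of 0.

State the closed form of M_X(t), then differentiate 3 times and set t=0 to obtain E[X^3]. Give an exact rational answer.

E[X^3] = M′′′(0) = 15

M_X(t) = 1/√(1 - 2*t)
M′(t) = -1/(2*t*√(1 - 2*t) - √(1 - 2*t))
M′′(t) = 3/(4*t^2*√(1 - 2*t) - 4*t*√(1 - 2*t) + √(1 - 2*t))
M′′′(t) = -15/(8*t^3*√(1 - 2*t) - 12*t^2*√(1 - 2*t) + 6*t*√(1 - 2*t) - √(1 - 2*t))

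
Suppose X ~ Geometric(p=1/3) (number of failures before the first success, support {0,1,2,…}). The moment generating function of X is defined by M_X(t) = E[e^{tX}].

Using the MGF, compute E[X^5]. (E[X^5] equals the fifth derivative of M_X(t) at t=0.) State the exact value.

M_X(t) = 1/(3*(1 - 2*e^(t)/3))
M^(5)(t) = (32*e^(5*t) + 1248*e^(4*t) + 4752*e^(3*t) + 2808*e^(2*t) + 162*e^(t))/(64*e^(6*t) - 576*e^(5*t) + 2160*e^(4*t) - 4320*e^(3*t) + 4860*e^(2*t) - 2916*e^(t) + 729)

E[X^5] = M^(5)(0) = 9002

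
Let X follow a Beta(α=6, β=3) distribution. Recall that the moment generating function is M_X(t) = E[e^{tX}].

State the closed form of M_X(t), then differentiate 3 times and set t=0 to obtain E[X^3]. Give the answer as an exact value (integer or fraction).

E[X^3] = d^3M/dt^3 |_{t=0} = 56/165

M_X(t) = ₁F₁(6; 9; t)
dM/dt = 2*₁F₁(7; 10; t)/3
d^2M/dt^2 = 7*₁F₁(8; 11; t)/15
d^3M/dt^3 = 56*₁F₁(9; 12; t)/165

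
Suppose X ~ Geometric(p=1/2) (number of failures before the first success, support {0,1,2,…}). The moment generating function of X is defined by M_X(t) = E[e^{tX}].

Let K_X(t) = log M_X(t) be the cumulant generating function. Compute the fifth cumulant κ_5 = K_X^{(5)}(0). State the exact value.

κ_5 = K′′′′′(0) = 150

M_X(t) = 1/(2*(1 - e^(t)/2))
K_X(t) = log M_X(t) = -log(1 - e^(t)/2) - log(2)
K′(t) = -e^(t)/(e^(t) - 2)
K′′(t) = 2*e^(t)/(e^(2*t) - 4*e^(t) + 4)
K′′′(t) = (-2*e^(2*t) - 4*e^(t))/(e^(3*t) - 6*e^(2*t) + 12*e^(t) - 8)
K′′′′(t) = (2*e^(3*t) + 16*e^(2*t) + 8*e^(t))/(e^(4*t) - 8*e^(3*t) + 24*e^(2*t) - 32*e^(t) + 16)
K′′′′′(t) = (-2*e^(4*t) - 44*e^(3*t) - 88*e^(2*t) - 16*e^(t))/(e^(5*t) - 10*e^(4*t) + 40*e^(3*t) - 80*e^(2*t) + 80*e^(t) - 32)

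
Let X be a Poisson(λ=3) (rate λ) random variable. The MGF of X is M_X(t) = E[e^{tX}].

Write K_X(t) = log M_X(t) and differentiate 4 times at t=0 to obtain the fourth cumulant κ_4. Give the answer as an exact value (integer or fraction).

κ_4 = D^4[K](0) = 3

M_X(t) = e^(3*e^(t) - 3)
K_X(t) = log M_X(t) = 3*e^(t) - 3
D^4[K](t) = 3*e^(t)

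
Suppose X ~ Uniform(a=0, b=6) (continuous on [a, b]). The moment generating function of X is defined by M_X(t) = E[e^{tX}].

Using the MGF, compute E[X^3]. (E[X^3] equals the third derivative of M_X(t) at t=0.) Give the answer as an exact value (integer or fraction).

M_X(t) = (e^(6*t) - 1)/(6*t)
D^3[M](t) = (36*t^3*e^(6*t) - 18*t^2*e^(6*t) + 6*t*e^(6*t) - e^(6*t) + 1)/t^4

E[X^3] = D^3[M](0) = 54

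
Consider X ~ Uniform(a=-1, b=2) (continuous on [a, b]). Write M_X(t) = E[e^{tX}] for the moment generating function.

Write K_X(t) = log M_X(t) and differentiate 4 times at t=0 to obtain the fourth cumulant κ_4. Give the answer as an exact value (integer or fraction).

κ_4 = D^4[K](0) = -27/40

M_X(t) = (e^(2*t) - e^(-t))/(3*t)
K_X(t) = log M_X(t) = -log(t) + log(e^(2*t) - e^(-t)) - log(3)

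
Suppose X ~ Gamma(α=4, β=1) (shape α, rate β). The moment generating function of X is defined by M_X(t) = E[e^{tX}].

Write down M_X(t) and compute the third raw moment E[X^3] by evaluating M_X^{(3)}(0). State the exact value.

M_X(t) = (1 - t)^(-4)
M′(t) = -4/(t^5 - 5*t^4 + 10*t^3 - 10*t^2 + 5*t - 1)
M′′(t) = 20/(t^6 - 6*t^5 + 15*t^4 - 20*t^3 + 15*t^2 - 6*t + 1)
M′′′(t) = -120/(t^7 - 7*t^6 + 21*t^5 - 35*t^4 + 35*t^3 - 21*t^2 + 7*t - 1)

E[X^3] = M′′′(0) = 120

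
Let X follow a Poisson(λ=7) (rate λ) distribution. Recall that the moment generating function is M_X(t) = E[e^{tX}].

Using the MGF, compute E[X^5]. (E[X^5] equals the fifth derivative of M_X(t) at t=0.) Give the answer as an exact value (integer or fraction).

M_X(t) = e^(7*e^(t) - 7)
D^5[M](t) = (16807*e^(5*t)*e^(7*e^(t)) + 24010*e^(4*t)*e^(7*e^(t)) + 8575*e^(3*t)*e^(7*e^(t)) + 735*e^(2*t)*e^(7*e^(t)) + 7*e^(t)*e^(7*e^(t)))*e^(-7)

E[X^5] = D^5[M](0) = 50134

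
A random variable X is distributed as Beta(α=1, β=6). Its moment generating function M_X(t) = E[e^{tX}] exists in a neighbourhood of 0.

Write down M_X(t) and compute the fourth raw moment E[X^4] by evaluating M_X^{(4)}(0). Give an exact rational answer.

E[X^4] = M^(4)(0) = 1/210

M_X(t) = ₁F₁(1; 7; t)
M^(4)(t) = ₁F₁(5; 11; t)/210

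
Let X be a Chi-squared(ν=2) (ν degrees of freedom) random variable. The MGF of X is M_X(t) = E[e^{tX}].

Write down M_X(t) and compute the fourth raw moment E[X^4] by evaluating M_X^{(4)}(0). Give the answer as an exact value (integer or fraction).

E[X^4] = M′′′′(0) = 384

M_X(t) = 1/(1 - 2*t)
M′(t) = 2/(4*t^2 - 4*t + 1)
M′′(t) = -8/(8*t^3 - 12*t^2 + 6*t - 1)
M′′′(t) = 48/(16*t^4 - 32*t^3 + 24*t^2 - 8*t + 1)
M′′′′(t) = -384/(32*t^5 - 80*t^4 + 80*t^3 - 40*t^2 + 10*t - 1)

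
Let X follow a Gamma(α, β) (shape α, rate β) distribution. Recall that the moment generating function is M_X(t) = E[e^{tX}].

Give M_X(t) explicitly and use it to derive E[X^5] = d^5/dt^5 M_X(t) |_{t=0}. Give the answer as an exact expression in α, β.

E[X^5] = d^5M/dt^5 |_{t=0} = α*(α^4 + 10*α^3 + 35*α^2 + 50*α + 24)/β^5

M_X(t) = (β/(β - t))^α
dM/dt = -α*β^α*(1/(β - t))^α/(-β + t)
d^2M/dt^2 = (α^2*β^α*(1/(β - t))^α + α*β^α*(1/(β - t))^α)/(β^2 - 2*β*t + t^2)
d^3M/dt^3 = (-α^3*β^α*(1/(β - t))^α - 3*α^2*β^α*(1/(β - t))^α - 2*α*β^α*(1/(β - t))^α)/(-β^3 + 3*β^2*t - 3*β*t^2 + t^3)
d^4M/dt^4 = (α^4*β^α*(1/(β - t))^α + 6*α^3*β^α*(1/(β - t))^α + 11*α^2*β^α*(1/(β - t))^α + 6*α*β^α*(1/(β - t))^α)/(β^4 - 4*β^3*t + 6*β^2*t^2 - 4*β*t^3 + t^4)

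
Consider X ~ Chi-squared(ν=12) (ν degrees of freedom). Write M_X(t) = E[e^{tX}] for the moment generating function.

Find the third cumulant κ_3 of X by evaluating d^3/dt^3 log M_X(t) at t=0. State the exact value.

κ_3 = K^(3)(0) = 96

M_X(t) = (1 - 2*t)^(-6)
K_X(t) = log M_X(t) = -6*log(1 - 2*t)
K^(3)(t) = -96/(8*t^3 - 12*t^2 + 6*t - 1)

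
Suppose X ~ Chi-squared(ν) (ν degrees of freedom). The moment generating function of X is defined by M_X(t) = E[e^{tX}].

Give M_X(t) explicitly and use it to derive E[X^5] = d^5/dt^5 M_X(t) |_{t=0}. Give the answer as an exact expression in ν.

M_X(t) = (1 - 2*t)^(-ν/2)
M′(t) = -ν/(2*t*(1 - 2*t)^(ν/2) - (1 - 2*t)^(ν/2))
M′′(t) = (ν^2 + 2*ν)/(4*t^2*(1 - 2*t)^(ν/2) - 4*t*(1 - 2*t)^(ν/2) + (1 - 2*t)^(ν/2))
M′′′(t) = (-ν^3 - 6*ν^2 - 8*ν)/(8*t^3*(1 - 2*t)^(ν/2) - 12*t^2*(1 - 2*t)^(ν/2) + 6*t*(1 - 2*t)^(ν/2) - (1 - 2*t)^(ν/2))
M′′′′(t) = (ν^4 + 12*ν^3 + 44*ν^2 + 48*ν)/(16*t^4*(1 - 2*t)^(ν/2) - 32*t^3*(1 - 2*t)^(ν/2) + 24*t^2*(1 - 2*t)^(ν/2) - 8*t*(1 - 2*t)^(ν/2) + (1 - 2*t)^(ν/2))

E[X^5] = M′′′′′(0) = ν*(ν^4 + 20*ν^3 + 140*ν^2 + 400*ν + 384)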